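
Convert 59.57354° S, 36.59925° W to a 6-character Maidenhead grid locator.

HD10qk

Add 180° to longitude and 90° to latitude: 143.4008, 30.4265.
Field: 143.4008/20 → 7 → H, 30.4265/10 → 3 → D; chars HD.
Square: 3.4008/2 → 1, 0.4265/1 → 0; chars 10.
Subsquare: 1.4008/0.0833333 → 16 → q, 0.4265/0.0416667 → 10 → k; chars qk.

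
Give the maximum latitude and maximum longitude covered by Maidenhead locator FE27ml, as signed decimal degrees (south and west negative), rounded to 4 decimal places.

Field F=5, E=4: +5·20° lon, +4·10° lat → SW at lon -80°, lat -50°.
Square 2, 7: +2·2° lon, +7·1° lat → SW at lon -76°, lat -43°.
Subsquare m=12, l=11: +12·0.0833333° lon, +11·0.0416667° lat → SW at lon -75°, lat -42.5417°.
Cell spans 0.0833333° lon × 0.0416667° lat. NE corner is SW corner plus one full cell.
latitude -42.5000, longitude -74.9167.

-42.5000, -74.9167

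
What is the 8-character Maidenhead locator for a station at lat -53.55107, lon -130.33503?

Offset from 180°W / 90°S: lon 49.66497°, lat 36.44893°.
Field (20°×10°, letters A–R): lon ⌊49.66497/20⌋ = 2 → C; lat ⌊36.44893/10⌋ = 3 → D.
Square (2°×1°, digits 0–9): lon ⌊9.66497/2⌋ = 4; lat ⌊6.44893/1⌋ = 6.
Subsquare (5′×2.5′, letters a–x): lon ⌊1.66497/0.0833333⌋ = 19 → t; lat ⌊0.44893/0.0416667⌋ = 10 → k.
Extended square (30″×15″, digits 0–9): lon ⌊0.08164/0.00833333⌋ = 9; lat ⌊0.03226/0.00416667⌋ = 7.

CD46tk97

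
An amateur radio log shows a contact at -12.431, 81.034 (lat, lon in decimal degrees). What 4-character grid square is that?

NH07

Add 180° to longitude and 90° to latitude: 261.03, 77.57.
Field (20°×10°, letters A–R): lon ⌊261.03/20⌋ = 13 → N; lat ⌊77.57/10⌋ = 7 → H.
Square (2°×1°, digits 0–9): lon ⌊1.03/2⌋ = 0; lat ⌊7.57/1⌋ = 7.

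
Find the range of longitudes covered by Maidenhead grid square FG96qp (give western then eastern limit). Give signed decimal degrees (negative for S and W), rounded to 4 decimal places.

-60.6667, -60.5833

Field F=5, G=6: +5·20° lon, +6·10° lat → SW at lon -80°, lat -30°.
Square 9, 6: +9·2° lon, +6·1° lat → SW at lon -62°, lat -24°.
Subsquare q=16, p=15: +16·0.0833333° lon, +15·0.0416667° lat → SW at lon -60.6667°, lat -23.375°.
Cell spans 0.0833333° lon × 0.0416667° lat.
west -60.6667, east -60.5833.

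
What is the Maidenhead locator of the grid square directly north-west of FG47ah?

FG37xi

Longitude subsquare a = 0; −1 → -1, wraps to 23 = x, carry into square.
Longitude square 4; −1 → 3.
Latitude subsquare h = 7; +1 → 8 = i.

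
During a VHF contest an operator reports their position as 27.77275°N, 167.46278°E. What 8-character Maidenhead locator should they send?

RL37rs55

Add 180° to longitude and 90° to latitude: 347.46278, 117.77275.
Field: 347.46278/20 → 17 → R, 117.77275/10 → 11 → L; chars RL.
Square: 7.46278/2 → 3, 7.77275/1 → 7; chars 37.
Subsquare: 1.46278/0.0833333 → 17 → r, 0.77275/0.0416667 → 18 → s; chars rs.
Extended square: 0.04611/0.00833333 → 5, 0.02275/0.00416667 → 5; chars 55.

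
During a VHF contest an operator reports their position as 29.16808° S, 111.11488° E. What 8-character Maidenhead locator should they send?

OG50nt39

Offset from 180°W / 90°S: lon 291.11488°, lat 60.83192°.
Field: 291.11488/20 → 14 → O, 60.83192/10 → 6 → G; chars OG.
Square: 11.11488/2 → 5, 0.83192/1 → 0; chars 50.
Subsquare: 1.11488/0.0833333 → 13 → n, 0.83192/0.0416667 → 19 → t; chars nt.
Extended square: 0.03155/0.00833333 → 3, 0.04025/0.00416667 → 9; chars 39.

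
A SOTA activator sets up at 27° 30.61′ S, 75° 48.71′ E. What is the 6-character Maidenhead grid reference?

MG72vl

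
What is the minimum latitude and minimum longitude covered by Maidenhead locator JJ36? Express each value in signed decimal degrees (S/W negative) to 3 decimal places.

6.000, 6.000

Field J=9, J=9: +9·20° lon, +9·10° lat → SW at lon 0°, lat 0°.
Square 3, 6: +3·2° lon, +6·1° lat → SW at lon 6°, lat 6°.
latitude 6.000, longitude 6.000.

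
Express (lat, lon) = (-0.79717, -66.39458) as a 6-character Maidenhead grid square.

Add 180° to longitude and 90° to latitude: 113.6054, 89.2028.
Field (20°×10°, letters A–R): 113.6054/20 → 5 → F, 89.2028/10 → 8 → I; chars FI.
Square (2°×1°, digits 0–9): 13.6054/2 → 6, 9.2028/1 → 9; chars 69.
Subsquare (5′×2.5′, letters a–x): 1.6054/0.0833333 → 19 → t, 0.2028/0.0416667 → 4 → e; chars te.

FI69te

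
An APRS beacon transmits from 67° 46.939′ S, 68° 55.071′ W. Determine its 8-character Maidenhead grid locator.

Offset from 180°W / 90°S: lon 111.08215°, lat 22.21768°.
Field: 111.08215/20 → 5 → F, 22.21768/10 → 2 → C; chars FC.
Square: 11.08215/2 → 5, 2.21768/1 → 2; chars 52.
Subsquare: 1.08215/0.0833333 → 12 → m, 0.21768/0.0416667 → 5 → f; chars mf.
Extended square: 0.08215/0.00833333 → 9, 0.00935/0.00416667 → 2; chars 92.

FC52mf92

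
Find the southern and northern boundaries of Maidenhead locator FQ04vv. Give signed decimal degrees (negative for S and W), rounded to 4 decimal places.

74.8750, 74.9167

Field F=5, Q=16: +5·20° lon, +16·10° lat → SW at lon -80°, lat 70°.
Square 0, 4: +0·2° lon, +4·1° lat → SW at lon -80°, lat 74°.
Subsquare v=21, v=21: +21·0.0833333° lon, +21·0.0416667° lat → SW at lon -78.25°, lat 74.875°.
Cell spans 0.0833333° lon × 0.0416667° lat.
south 74.8750, north 74.9167.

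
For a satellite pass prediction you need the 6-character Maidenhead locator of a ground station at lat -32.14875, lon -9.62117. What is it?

Add 180° to longitude and 90° to latitude: 170.3788, 57.8513.
Field: lon ⌊170.3788/20⌋ = 8 → I; lat ⌊57.8513/10⌋ = 5 → F.
Square: lon ⌊10.3788/2⌋ = 5; lat ⌊7.8513/1⌋ = 7.
Subsquare: lon ⌊0.3788/0.0833333⌋ = 4 → e; lat ⌊0.8513/0.0416667⌋ = 20 → u.

IF57eu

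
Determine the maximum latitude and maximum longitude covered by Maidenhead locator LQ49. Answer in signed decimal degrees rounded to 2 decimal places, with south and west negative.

Field L=11, Q=16: +11·20° lon, +16·10° lat → SW at lon 40°, lat 70°.
Square 4, 9: +4·2° lon, +9·1° lat → SW at lon 48°, lat 79°.
Cell spans 2° lon × 1° lat. NE corner is SW corner plus one full cell.
latitude 80.00, longitude 50.00.

80.00, 50.00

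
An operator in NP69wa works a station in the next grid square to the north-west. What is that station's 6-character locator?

Longitude subsquare w = 22; −1 → 21 = v.
Latitude subsquare a = 0; +1 → 1 = b.

NP69vb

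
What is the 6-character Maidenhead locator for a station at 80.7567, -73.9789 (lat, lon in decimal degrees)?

FR30as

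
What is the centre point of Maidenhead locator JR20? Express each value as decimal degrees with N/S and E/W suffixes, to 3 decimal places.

Field J=9, R=17: +9·20° lon, +17·10° lat → SW at lon 0°, lat 80°.
Square 2, 0: +2·2° lon, +0·1° lat → SW at lon 4°, lat 80°.
Cell spans 2° lon × 1° lat. Centre is SW corner plus half of each.
latitude 80.500° N, longitude 5.000° E.

80.500° N, 5.000° E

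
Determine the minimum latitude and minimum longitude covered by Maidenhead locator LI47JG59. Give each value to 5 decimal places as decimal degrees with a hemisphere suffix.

2.71250° S, 48.79167° E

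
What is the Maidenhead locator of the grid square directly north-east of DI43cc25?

Longitude extended square 2; +1 → 3.
Latitude extended square 5; +1 → 6.

DI43cc36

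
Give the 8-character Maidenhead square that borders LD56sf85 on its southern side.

Latitude extended square 5; −1 → 4.
The longitude characters are unchanged.

LD56sf84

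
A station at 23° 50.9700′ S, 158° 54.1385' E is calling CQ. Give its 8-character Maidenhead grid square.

QG96kd86

Shift to the Maidenhead origin (180°W, 90°S): lon 338.90231, lat 66.15050.
Field: 338.90231/20 → 16 → Q, 66.15050/10 → 6 → G; chars QG.
Square: 18.90231/2 → 9, 6.15050/1 → 6; chars 96.
Subsquare: 0.90231/0.0833333 → 10 → k, 0.15050/0.0416667 → 3 → d; chars kd.
Extended square: 0.06898/0.00833333 → 8, 0.02550/0.00416667 → 6; chars 86.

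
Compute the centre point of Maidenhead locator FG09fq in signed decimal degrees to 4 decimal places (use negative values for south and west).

-20.3125, -79.5417

Field F=5, G=6: +5·20° lon, +6·10° lat → SW at lon -80°, lat -30°.
Square 0, 9: +0·2° lon, +9·1° lat → SW at lon -80°, lat -21°.
Subsquare f=5, q=16: +5·0.0833333° lon, +16·0.0416667° lat → SW at lon -79.5833°, lat -20.3333°.
Cell spans 0.0833333° lon × 0.0416667° lat. Centre is SW corner plus half of each.
latitude -20.3125, longitude -79.5417.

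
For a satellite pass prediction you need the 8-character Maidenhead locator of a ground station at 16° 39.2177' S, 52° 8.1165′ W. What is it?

GH33wi33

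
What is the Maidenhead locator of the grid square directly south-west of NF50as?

NF40xr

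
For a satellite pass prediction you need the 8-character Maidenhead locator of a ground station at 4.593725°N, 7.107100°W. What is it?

IJ64ko72

Shift to the Maidenhead origin (180°W, 90°S): lon 172.89290, lat 94.59373.
Field: 172.89290/20 → 8 → I, 94.59373/10 → 9 → J; chars IJ.
Square: 12.89290/2 → 6, 4.59373/1 → 4; chars 64.
Subsquare: 0.89290/0.0833333 → 10 → k, 0.59373/0.0416667 → 14 → o; chars ko.
Extended square: 0.05957/0.00833333 → 7, 0.01039/0.00416667 → 2; chars 72.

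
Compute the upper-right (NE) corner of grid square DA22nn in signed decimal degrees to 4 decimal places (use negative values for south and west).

Field D=3, A=0: +3·20° lon, +0·10° lat → SW at lon -120°, lat -90°.
Square 2, 2: +2·2° lon, +2·1° lat → SW at lon -116°, lat -88°.
Subsquare n=13, n=13: +13·0.0833333° lon, +13·0.0416667° lat → SW at lon -114.917°, lat -87.4583°.
Cell spans 0.0833333° lon × 0.0416667° lat. NE corner is SW corner plus one full cell.
latitude -87.4167, longitude -114.8333.

-87.4167, -114.8333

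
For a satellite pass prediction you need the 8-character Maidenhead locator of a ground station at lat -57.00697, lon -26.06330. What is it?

HD62xx28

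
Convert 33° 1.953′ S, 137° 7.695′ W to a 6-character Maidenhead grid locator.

CF16kx

Shift to the Maidenhead origin (180°W, 90°S): lon 42.8717, lat 56.9674.
Field (20°×10°, letters A–R): lon ⌊42.8717/20⌋ = 2 → C; lat ⌊56.9674/10⌋ = 5 → F.
Square (2°×1°, digits 0–9): lon ⌊2.8717/2⌋ = 1; lat ⌊6.9674/1⌋ = 6.
Subsquare (5′×2.5′, letters a–x): lon ⌊0.8717/0.0833333⌋ = 10 → k; lat ⌊0.9674/0.0416667⌋ = 23 → x.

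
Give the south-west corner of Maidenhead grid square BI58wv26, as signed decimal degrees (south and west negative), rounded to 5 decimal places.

Field B=1, I=8: +1·20° lon, +8·10° lat → SW at lon -160°, lat -10°.
Square 5, 8: +5·2° lon, +8·1° lat → SW at lon -150°, lat -2°.
Subsquare w=22, v=21: +22·0.0833333° lon, +21·0.0416667° lat → SW at lon -148.167°, lat -1.125°.
Extended square 2, 6: +2·0.00833333° lon, +6·0.00416667° lat → SW at lon -148.15°, lat -1.1°.
latitude -1.10000, longitude -148.15000.

-1.10000, -148.15000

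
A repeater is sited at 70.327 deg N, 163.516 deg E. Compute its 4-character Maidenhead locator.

Add 180° to longitude and 90° to latitude: 343.52, 160.33.
Field: lon ⌊343.52/20⌋ = 17 → R; lat ⌊160.33/10⌋ = 16 → Q.
Square: lon ⌊3.52/2⌋ = 1; lat ⌊0.33/1⌋ = 0.

RQ10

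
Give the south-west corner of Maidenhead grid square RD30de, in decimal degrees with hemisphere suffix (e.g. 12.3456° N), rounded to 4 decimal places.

59.8333° S, 166.2500° E

Field R=17, D=3: +17·20° lon, +3·10° lat → SW at lon 160°, lat -60°.
Square 3, 0: +3·2° lon, +0·1° lat → SW at lon 166°, lat -60°.
Subsquare d=3, e=4: +3·0.0833333° lon, +4·0.0416667° lat → SW at lon 166.25°, lat -59.8333°.
latitude 59.8333° S, longitude 166.2500° E.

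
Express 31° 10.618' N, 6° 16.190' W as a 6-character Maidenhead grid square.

Shift to the Maidenhead origin (180°W, 90°S): lon 173.7302, lat 121.1770.
Field: 173.7302/20 → 8 → I, 121.1770/10 → 12 → M; chars IM.
Square: 13.7302/2 → 6, 1.1770/1 → 1; chars 61.
Subsquare: 1.7302/0.0833333 → 20 → u, 0.1770/0.0416667 → 4 → e; chars ue.

IM61ue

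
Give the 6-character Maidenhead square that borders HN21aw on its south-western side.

Longitude subsquare a = 0; −1 → -1, wraps to 23 = x, carry into square.
Longitude square 2; −1 → 1.
Latitude subsquare w = 22; −1 → 21 = v.

HN11xv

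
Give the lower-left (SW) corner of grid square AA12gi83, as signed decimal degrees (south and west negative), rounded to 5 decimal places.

-87.65417, -177.43333

Field A=0, A=0: +0·20° lon, +0·10° lat → SW at lon -180°, lat -90°.
Square 1, 2: +1·2° lon, +2·1° lat → SW at lon -178°, lat -88°.
Subsquare g=6, i=8: +6·0.0833333° lon, +8·0.0416667° lat → SW at lon -177.5°, lat -87.6667°.
Extended square 8, 3: +8·0.00833333° lon, +3·0.00416667° lat → SW at lon -177.433°, lat -87.6542°.
latitude -87.65417, longitude -177.43333.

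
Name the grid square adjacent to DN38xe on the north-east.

DN48af

Longitude subsquare x = 23; +1 → 24, wraps to 0 = a, carry into square.
Longitude square 3; +1 → 4.
Latitude subsquare e = 4; +1 → 5 = f.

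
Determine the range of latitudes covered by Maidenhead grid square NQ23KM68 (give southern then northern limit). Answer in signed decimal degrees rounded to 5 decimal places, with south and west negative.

73.53333, 73.53750

Field N=13, Q=16: +13·20° lon, +16·10° lat → SW at lon 80°, lat 70°.
Square 2, 3: +2·2° lon, +3·1° lat → SW at lon 84°, lat 73°.
Subsquare k=10, m=12: +10·0.0833333° lon, +12·0.0416667° lat → SW at lon 84.8333°, lat 73.5°.
Extended square 6, 8: +6·0.00833333° lon, +8·0.00416667° lat → SW at lon 84.8833°, lat 73.5333°.
Cell spans 0.00833333° lon × 0.00416667° lat.
south 73.53333, north 73.53750.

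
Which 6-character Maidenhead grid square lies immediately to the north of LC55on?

Latitude subsquare n = 13; +1 → 14 = o.
The longitude characters are unchanged.

LC55oo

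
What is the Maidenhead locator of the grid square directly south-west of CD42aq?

CD32xp

Longitude subsquare a = 0; −1 → -1, wraps to 23 = x, carry into square.
Longitude square 4; −1 → 3.
Latitude subsquare q = 16; −1 → 15 = p.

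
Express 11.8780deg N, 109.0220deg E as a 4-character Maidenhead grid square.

OK41

Offset from 180°W / 90°S: lon 289.02°, lat 101.88°.
Field: 289.02/20 → 14 → O, 101.88/10 → 10 → K; chars OK.
Square: 9.02/2 → 4, 1.88/1 → 1; chars 41.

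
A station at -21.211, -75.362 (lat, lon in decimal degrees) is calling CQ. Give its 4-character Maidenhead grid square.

FG28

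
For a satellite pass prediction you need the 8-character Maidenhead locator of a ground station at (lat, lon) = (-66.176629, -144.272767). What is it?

BC73ut77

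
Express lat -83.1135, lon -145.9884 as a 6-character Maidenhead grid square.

BA76av

Shift to the Maidenhead origin (180°W, 90°S): lon 34.0116, lat 6.8865.
Field (20°×10°, letters A–R): 34.0116/20 → 1 → B, 6.8865/10 → 0 → A; chars BA.
Square (2°×1°, digits 0–9): 14.0116/2 → 7, 6.8865/1 → 6; chars 76.
Subsquare (5′×2.5′, letters a–x): 0.0116/0.0833333 → 0 → a, 0.8865/0.0416667 → 21 → v; chars av.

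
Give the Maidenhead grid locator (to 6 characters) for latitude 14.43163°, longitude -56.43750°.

Add 180° to longitude and 90° to latitude: 123.5625, 104.4316.
Field: lon ⌊123.5625/20⌋ = 6 → G; lat ⌊104.4316/10⌋ = 10 → K.
Square: lon ⌊3.5625/2⌋ = 1; lat ⌊4.4316/1⌋ = 4.
Subsquare: lon ⌊1.5625/0.0833333⌋ = 18 → s; lat ⌊0.4316/0.0416667⌋ = 10 → k.

GK14sk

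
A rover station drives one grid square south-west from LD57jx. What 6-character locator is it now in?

Longitude subsquare j = 9; −1 → 8 = i.
Latitude subsquare x = 23; −1 → 22 = w.

LD57iw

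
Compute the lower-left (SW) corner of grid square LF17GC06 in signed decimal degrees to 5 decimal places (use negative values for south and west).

-32.89167, 42.50000

Field L=11, F=5: +11·20° lon, +5·10° lat → SW at lon 40°, lat -40°.
Square 1, 7: +1·2° lon, +7·1° lat → SW at lon 42°, lat -33°.
Subsquare g=6, c=2: +6·0.0833333° lon, +2·0.0416667° lat → SW at lon 42.5°, lat -32.9167°.
Extended square 0, 6: +0·0.00833333° lon, +6·0.00416667° lat → SW at lon 42.5°, lat -32.8917°.
latitude -32.89167, longitude 42.50000.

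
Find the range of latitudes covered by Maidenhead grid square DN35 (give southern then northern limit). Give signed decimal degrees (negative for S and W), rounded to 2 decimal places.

45.00, 46.00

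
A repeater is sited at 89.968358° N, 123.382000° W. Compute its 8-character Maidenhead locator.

Add 180° to longitude and 90° to latitude: 56.61800, 179.96836.
Field (20°×10°, letters A–R): 56.61800/20 → 2 → C, 179.96836/10 → 17 → R; chars CR.
Square (2°×1°, digits 0–9): 16.61800/2 → 8, 9.96836/1 → 9; chars 89.
Subsquare (5′×2.5′, letters a–x): 0.61800/0.0833333 → 7 → h, 0.96836/0.0416667 → 23 → x; chars hx.
Extended square (30″×15″, digits 0–9): 0.03467/0.00833333 → 4, 0.01002/0.00416667 → 2; chars 42.

CR89hx42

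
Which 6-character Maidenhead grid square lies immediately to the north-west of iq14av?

IQ04xw

Longitude subsquare a = 0; −1 → -1, wraps to 23 = x, carry into square.
Longitude square 1; −1 → 0.
Latitude subsquare v = 21; +1 → 22 = w.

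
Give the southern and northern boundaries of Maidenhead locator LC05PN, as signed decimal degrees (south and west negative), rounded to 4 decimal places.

Field L=11, C=2: +11·20° lon, +2·10° lat → SW at lon 40°, lat -70°.
Square 0, 5: +0·2° lon, +5·1° lat → SW at lon 40°, lat -65°.
Subsquare p=15, n=13: +15·0.0833333° lon, +13·0.0416667° lat → SW at lon 41.25°, lat -64.4583°.
Cell spans 0.0833333° lon × 0.0416667° lat.
south -64.4583, north -64.4167.

-64.4583, -64.4167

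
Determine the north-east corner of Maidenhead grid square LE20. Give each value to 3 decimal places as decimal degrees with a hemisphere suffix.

Field L=11, E=4: +11·20° lon, +4·10° lat → SW at lon 40°, lat -50°.
Square 2, 0: +2·2° lon, +0·1° lat → SW at lon 44°, lat -50°.
Cell spans 2° lon × 1° lat. NE corner is SW corner plus one full cell.
latitude 49.000° S, longitude 46.000° E.

49.000° S, 46.000° E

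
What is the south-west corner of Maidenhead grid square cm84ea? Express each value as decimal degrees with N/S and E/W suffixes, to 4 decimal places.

34.0000° N, 123.6667° W

Field C=2, M=12: +2·20° lon, +12·10° lat → SW at lon -140°, lat 30°.
Square 8, 4: +8·2° lon, +4·1° lat → SW at lon -124°, lat 34°.
Subsquare e=4, a=0: +4·0.0833333° lon, +0·0.0416667° lat → SW at lon -123.667°, lat 34°.
latitude 34.0000° N, longitude 123.6667° W.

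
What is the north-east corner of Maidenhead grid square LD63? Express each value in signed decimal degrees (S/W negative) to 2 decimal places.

Field L=11, D=3: +11·20° lon, +3·10° lat → SW at lon 40°, lat -60°.
Square 6, 3: +6·2° lon, +3·1° lat → SW at lon 52°, lat -57°.
Cell spans 2° lon × 1° lat. NE corner is SW corner plus one full cell.
latitude -56.00, longitude 54.00.

-56.00, 54.00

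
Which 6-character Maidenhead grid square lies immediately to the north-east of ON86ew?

ON86fx

Longitude subsquare e = 4; +1 → 5 = f.
Latitude subsquare w = 22; +1 → 23 = x.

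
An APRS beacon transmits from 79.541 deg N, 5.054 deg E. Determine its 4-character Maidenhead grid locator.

JQ29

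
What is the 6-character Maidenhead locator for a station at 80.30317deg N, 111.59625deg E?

OR50th

Offset from 180°W / 90°S: lon 291.5962°, lat 170.3032°.
Field: lon ⌊291.5962/20⌋ = 14 → O; lat ⌊170.3032/10⌋ = 17 → R.
Square: lon ⌊11.5962/2⌋ = 5; lat ⌊0.3032/1⌋ = 0.
Subsquare: lon ⌊1.5962/0.0833333⌋ = 19 → t; lat ⌊0.3032/0.0416667⌋ = 7 → h.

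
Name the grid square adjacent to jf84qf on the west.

Longitude subsquare q = 16; −1 → 15 = p.
The latitude characters are unchanged.

JF84pf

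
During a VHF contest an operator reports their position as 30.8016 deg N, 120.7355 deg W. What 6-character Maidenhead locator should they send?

Shift to the Maidenhead origin (180°W, 90°S): lon 59.2645, lat 120.8016.
Field: 59.2645/20 → 2 → C, 120.8016/10 → 12 → M; chars CM.
Square: 19.2645/2 → 9, 0.8016/1 → 0; chars 90.
Subsquare: 1.2645/0.0833333 → 15 → p, 0.8016/0.0416667 → 19 → t; chars pt.

CM90pt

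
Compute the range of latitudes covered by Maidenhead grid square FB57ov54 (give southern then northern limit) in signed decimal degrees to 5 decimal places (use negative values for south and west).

-72.10833, -72.10417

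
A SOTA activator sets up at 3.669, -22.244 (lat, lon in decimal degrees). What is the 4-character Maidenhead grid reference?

HJ83

Add 180° to longitude and 90° to latitude: 157.76, 93.67.
Field: 157.76/20 → 7 → H, 93.67/10 → 9 → J; chars HJ.
Square: 17.76/2 → 8, 3.67/1 → 3; chars 83.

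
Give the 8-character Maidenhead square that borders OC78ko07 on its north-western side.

OC78jo98

Longitude extended square 0; −1 → -1, wraps to 9, carry into subsquare.
Longitude subsquare k = 10; −1 → 9 = j.
Latitude extended square 7; +1 → 8.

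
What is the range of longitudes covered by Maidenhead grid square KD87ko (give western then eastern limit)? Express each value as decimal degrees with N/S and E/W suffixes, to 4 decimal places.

Field K=10, D=3: +10·20° lon, +3·10° lat → SW at lon 20°, lat -60°.
Square 8, 7: +8·2° lon, +7·1° lat → SW at lon 36°, lat -53°.
Subsquare k=10, o=14: +10·0.0833333° lon, +14·0.0416667° lat → SW at lon 36.8333°, lat -52.4167°.
Cell spans 0.0833333° lon × 0.0416667° lat.
west 36.8333° E, east 36.9167° E.

36.8333° E, 36.9167° E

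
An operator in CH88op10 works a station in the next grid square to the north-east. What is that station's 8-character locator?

CH88op21

Longitude extended square 1; +1 → 2.
Latitude extended square 0; +1 → 1.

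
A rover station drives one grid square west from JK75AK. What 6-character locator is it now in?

JK65xk

Longitude subsquare a = 0; −1 → -1, wraps to 23 = x, carry into square.
Longitude square 7; −1 → 6.
The latitude characters are unchanged.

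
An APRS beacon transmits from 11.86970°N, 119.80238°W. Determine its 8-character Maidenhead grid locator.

DK01cu38

Offset from 180°W / 90°S: lon 60.19762°, lat 101.86970°.
Field: 60.19762/20 → 3 → D, 101.86970/10 → 10 → K; chars DK.
Square: 0.19762/2 → 0, 1.86970/1 → 1; chars 01.
Subsquare: 0.19762/0.0833333 → 2 → c, 0.86970/0.0416667 → 20 → u; chars cu.
Extended square: 0.03095/0.00833333 → 3, 0.03637/0.00416667 → 8; chars 38.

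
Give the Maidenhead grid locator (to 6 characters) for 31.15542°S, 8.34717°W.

Shift to the Maidenhead origin (180°W, 90°S): lon 171.6528, lat 58.8446.
Field: 171.6528/20 → 8 → I, 58.8446/10 → 5 → F; chars IF.
Square: 11.6528/2 → 5, 8.8446/1 → 8; chars 58.
Subsquare: 1.6528/0.0833333 → 19 → t, 0.8446/0.0416667 → 20 → u; chars tu.

IF58tu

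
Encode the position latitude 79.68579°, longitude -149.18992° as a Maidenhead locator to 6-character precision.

Shift to the Maidenhead origin (180°W, 90°S): lon 30.8101, lat 169.6858.
Field: 30.8101/20 → 1 → B, 169.6858/10 → 16 → Q; chars BQ.
Square: 10.8101/2 → 5, 9.6858/1 → 9; chars 59.
Subsquare: 0.8101/0.0833333 → 9 → j, 0.6858/0.0416667 → 16 → q; chars jq.

BQ59jq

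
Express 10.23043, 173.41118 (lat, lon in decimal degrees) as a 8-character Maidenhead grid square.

RK60qf95

Offset from 180°W / 90°S: lon 353.41118°, lat 100.23043°.
Field: lon ⌊353.41118/20⌋ = 17 → R; lat ⌊100.23043/10⌋ = 10 → K.
Square: lon ⌊13.41118/2⌋ = 6; lat ⌊0.23043/1⌋ = 0.
Subsquare: lon ⌊1.41118/0.0833333⌋ = 16 → q; lat ⌊0.23043/0.0416667⌋ = 5 → f.
Extended square: lon ⌊0.07785/0.00833333⌋ = 9; lat ⌊0.02210/0.00416667⌋ = 5.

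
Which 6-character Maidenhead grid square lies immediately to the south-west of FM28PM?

Longitude subsquare p = 15; −1 → 14 = o.
Latitude subsquare m = 12; −1 → 11 = l.

FM28ol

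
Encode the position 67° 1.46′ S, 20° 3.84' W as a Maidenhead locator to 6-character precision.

Offset from 180°W / 90°S: lon 159.9360°, lat 22.9757°.
Field: lon ⌊159.9360/20⌋ = 7 → H; lat ⌊22.9757/10⌋ = 2 → C.
Square: lon ⌊19.9360/2⌋ = 9; lat ⌊2.9757/1⌋ = 2.
Subsquare: lon ⌊1.9360/0.0833333⌋ = 23 → x; lat ⌊0.9757/0.0416667⌋ = 23 → x.

HC92xx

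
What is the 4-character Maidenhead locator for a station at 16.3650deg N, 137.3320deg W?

Add 180° to longitude and 90° to latitude: 42.67, 106.36.
Field: lon ⌊42.67/20⌋ = 2 → C; lat ⌊106.36/10⌋ = 10 → K.
Square: lon ⌊2.67/2⌋ = 1; lat ⌊6.36/1⌋ = 6.

CK16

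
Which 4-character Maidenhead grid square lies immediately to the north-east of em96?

FM07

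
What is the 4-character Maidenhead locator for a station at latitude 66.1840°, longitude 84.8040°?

Add 180° to longitude and 90° to latitude: 264.80, 156.18.
Field: lon ⌊264.80/20⌋ = 13 → N; lat ⌊156.18/10⌋ = 15 → P.
Square: lon ⌊4.80/2⌋ = 2; lat ⌊6.18/1⌋ = 6.

NP26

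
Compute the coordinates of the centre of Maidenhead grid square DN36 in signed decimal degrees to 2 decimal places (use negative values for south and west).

46.50, -113.00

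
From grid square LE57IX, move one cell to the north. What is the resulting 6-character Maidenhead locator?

LE58ia

Latitude subsquare x = 23; +1 → 24, wraps to 0 = a, carry into square.
Latitude square 7; +1 → 8.
The longitude characters are unchanged.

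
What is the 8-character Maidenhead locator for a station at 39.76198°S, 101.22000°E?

Shift to the Maidenhead origin (180°W, 90°S): lon 281.22000, lat 50.23802.
Field: 281.22000/20 → 14 → O, 50.23802/10 → 5 → F; chars OF.
Square: 1.22000/2 → 0, 0.23802/1 → 0; chars 00.
Subsquare: 1.22000/0.0833333 → 14 → o, 0.23802/0.0416667 → 5 → f; chars of.
Extended square: 0.05333/0.00833333 → 6, 0.02969/0.00416667 → 7; chars 67.

OF00of67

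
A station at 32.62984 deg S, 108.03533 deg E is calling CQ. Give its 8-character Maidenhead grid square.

Shift to the Maidenhead origin (180°W, 90°S): lon 288.03533, lat 57.37016.
Field (20°×10°, letters A–R): lon ⌊288.03533/20⌋ = 14 → O; lat ⌊57.37016/10⌋ = 5 → F.
Square (2°×1°, digits 0–9): lon ⌊8.03533/2⌋ = 4; lat ⌊7.37016/1⌋ = 7.
Subsquare (5′×2.5′, letters a–x): lon ⌊0.03533/0.0833333⌋ = 0 → a; lat ⌊0.37016/0.0416667⌋ = 8 → i.
Extended square (30″×15″, digits 0–9): lon ⌊0.03533/0.00833333⌋ = 4; lat ⌊0.03683/0.00416667⌋ = 8.

OF47ai48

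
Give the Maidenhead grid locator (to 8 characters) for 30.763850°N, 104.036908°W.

DM70xs53

Offset from 180°W / 90°S: lon 75.96309°, lat 120.76385°.
Field: 75.96309/20 → 3 → D, 120.76385/10 → 12 → M; chars DM.
Square: 15.96309/2 → 7, 0.76385/1 → 0; chars 70.
Subsquare: 1.96309/0.0833333 → 23 → x, 0.76385/0.0416667 → 18 → s; chars xs.
Extended square: 0.04643/0.00833333 → 5, 0.01385/0.00416667 → 3; chars 53.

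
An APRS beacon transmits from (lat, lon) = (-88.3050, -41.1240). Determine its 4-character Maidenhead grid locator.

GA91

Add 180° to longitude and 90° to latitude: 138.88, 1.69.
Field: 138.88/20 → 6 → G, 1.69/10 → 0 → A; chars GA.
Square: 18.88/2 → 9, 1.69/1 → 1; chars 91.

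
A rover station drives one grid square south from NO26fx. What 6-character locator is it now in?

Latitude subsquare x = 23; −1 → 22 = w.
The longitude characters are unchanged.

NO26fw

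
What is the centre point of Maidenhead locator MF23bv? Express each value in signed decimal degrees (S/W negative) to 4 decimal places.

-36.1042, 64.1250

Field M=12, F=5: +12·20° lon, +5·10° lat → SW at lon 60°, lat -40°.
Square 2, 3: +2·2° lon, +3·1° lat → SW at lon 64°, lat -37°.
Subsquare b=1, v=21: +1·0.0833333° lon, +21·0.0416667° lat → SW at lon 64.0833°, lat -36.125°.
Cell spans 0.0833333° lon × 0.0416667° lat. Centre is SW corner plus half of each.
latitude -36.1042, longitude 64.1250.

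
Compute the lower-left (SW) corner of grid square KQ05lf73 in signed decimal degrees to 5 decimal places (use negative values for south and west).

75.22083, 20.97500

Field K=10, Q=16: +10·20° lon, +16·10° lat → SW at lon 20°, lat 70°.
Square 0, 5: +0·2° lon, +5·1° lat → SW at lon 20°, lat 75°.
Subsquare l=11, f=5: +11·0.0833333° lon, +5·0.0416667° lat → SW at lon 20.9167°, lat 75.2083°.
Extended square 7, 3: +7·0.00833333° lon, +3·0.00416667° lat → SW at lon 20.975°, lat 75.2208°.
latitude 75.22083, longitude 20.97500.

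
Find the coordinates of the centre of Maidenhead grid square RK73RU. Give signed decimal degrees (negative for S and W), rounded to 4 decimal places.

13.8542, 175.4583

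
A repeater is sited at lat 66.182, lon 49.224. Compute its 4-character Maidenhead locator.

LP46

Offset from 180°W / 90°S: lon 229.22°, lat 156.18°.
Field: 229.22/20 → 11 → L, 156.18/10 → 15 → P; chars LP.
Square: 9.22/2 → 4, 6.18/1 → 6; chars 46.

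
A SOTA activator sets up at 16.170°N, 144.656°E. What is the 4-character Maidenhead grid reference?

Shift to the Maidenhead origin (180°W, 90°S): lon 324.66, lat 106.17.
Field: lon ⌊324.66/20⌋ = 16 → Q; lat ⌊106.17/10⌋ = 10 → K.
Square: lon ⌊4.66/2⌋ = 2; lat ⌊6.17/1⌋ = 6.

QK26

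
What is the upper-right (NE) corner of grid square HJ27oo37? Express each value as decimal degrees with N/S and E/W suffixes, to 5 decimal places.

7.61667° N, 34.80000° W

Field H=7, J=9: +7·20° lon, +9·10° lat → SW at lon -40°, lat 0°.
Square 2, 7: +2·2° lon, +7·1° lat → SW at lon -36°, lat 7°.
Subsquare o=14, o=14: +14·0.0833333° lon, +14·0.0416667° lat → SW at lon -34.8333°, lat 7.58333°.
Extended square 3, 7: +3·0.00833333° lon, +7·0.00416667° lat → SW at lon -34.8083°, lat 7.6125°.
Cell spans 0.00833333° lon × 0.00416667° lat. NE corner is SW corner plus one full cell.
latitude 7.61667° N, longitude 34.80000° W.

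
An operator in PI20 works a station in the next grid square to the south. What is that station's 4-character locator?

PH29

Latitude square 0; −1 → -1, wraps to 9, carry into field.
Latitude field I = 8; −1 → 7 = H.
The longitude characters are unchanged.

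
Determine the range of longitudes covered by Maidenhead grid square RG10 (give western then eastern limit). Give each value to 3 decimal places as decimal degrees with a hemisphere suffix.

162.000° E, 164.000° E

Field R=17, G=6: +17·20° lon, +6·10° lat → SW at lon 160°, lat -30°.
Square 1, 0: +1·2° lon, +0·1° lat → SW at lon 162°, lat -30°.
Cell spans 2° lon × 1° lat.
west 162.000° E, east 164.000° E.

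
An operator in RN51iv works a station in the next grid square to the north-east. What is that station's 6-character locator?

RN51jw

Longitude subsquare i = 8; +1 → 9 = j.
Latitude subsquare v = 21; +1 → 22 = w.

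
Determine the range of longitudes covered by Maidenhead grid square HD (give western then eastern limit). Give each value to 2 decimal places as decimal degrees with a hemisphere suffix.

40.00° W, 20.00° W

Field H=7, D=3: +7·20° lon, +3·10° lat → SW at lon -40°, lat -60°.
Cell spans 20° lon × 10° lat.
west 40.00° W, east 20.00° W.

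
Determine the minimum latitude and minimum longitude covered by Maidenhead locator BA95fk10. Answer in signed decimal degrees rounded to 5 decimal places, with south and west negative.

Field B=1, A=0: +1·20° lon, +0·10° lat → SW at lon -160°, lat -90°.
Square 9, 5: +9·2° lon, +5·1° lat → SW at lon -142°, lat -85°.
Subsquare f=5, k=10: +5·0.0833333° lon, +10·0.0416667° lat → SW at lon -141.583°, lat -84.5833°.
Extended square 1, 0: +1·0.00833333° lon, +0·0.00416667° lat → SW at lon -141.575°, lat -84.5833°.
latitude -84.58333, longitude -141.57500.

-84.58333, -141.57500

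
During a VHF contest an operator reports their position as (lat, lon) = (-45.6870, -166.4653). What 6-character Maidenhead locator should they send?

AE64sh

Offset from 180°W / 90°S: lon 13.5347°, lat 44.3130°.
Field: lon ⌊13.5347/20⌋ = 0 → A; lat ⌊44.3130/10⌋ = 4 → E.
Square: lon ⌊13.5347/2⌋ = 6; lat ⌊4.3130/1⌋ = 4.
Subsquare: lon ⌊1.5347/0.0833333⌋ = 18 → s; lat ⌊0.3130/0.0416667⌋ = 7 → h.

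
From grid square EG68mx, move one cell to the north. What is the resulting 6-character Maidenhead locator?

Latitude subsquare x = 23; +1 → 24, wraps to 0 = a, carry into square.
Latitude square 8; +1 → 9.
The longitude characters are unchanged.

EG69ma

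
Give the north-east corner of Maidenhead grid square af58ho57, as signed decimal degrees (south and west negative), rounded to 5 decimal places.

-31.38333, -169.36667

Field A=0, F=5: +0·20° lon, +5·10° lat → SW at lon -180°, lat -40°.
Square 5, 8: +5·2° lon, +8·1° lat → SW at lon -170°, lat -32°.
Subsquare h=7, o=14: +7·0.0833333° lon, +14·0.0416667° lat → SW at lon -169.417°, lat -31.4167°.
Extended square 5, 7: +5·0.00833333° lon, +7·0.00416667° lat → SW at lon -169.375°, lat -31.3875°.
Cell spans 0.00833333° lon × 0.00416667° lat. NE corner is SW corner plus one full cell.
latitude -31.38333, longitude -169.36667.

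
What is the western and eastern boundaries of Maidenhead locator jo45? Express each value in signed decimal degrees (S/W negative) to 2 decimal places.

8.00, 10.00

Field J=9, O=14: +9·20° lon, +14·10° lat → SW at lon 0°, lat 50°.
Square 4, 5: +4·2° lon, +5·1° lat → SW at lon 8°, lat 55°.
Cell spans 2° lon × 1° lat.
west 8.00, east 10.00.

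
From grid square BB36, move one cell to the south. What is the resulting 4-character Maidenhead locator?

BB35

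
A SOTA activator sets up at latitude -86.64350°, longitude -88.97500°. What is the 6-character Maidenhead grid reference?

Shift to the Maidenhead origin (180°W, 90°S): lon 91.0250, lat 3.3565.
Field: 91.0250/20 → 4 → E, 3.3565/10 → 0 → A; chars EA.
Square: 11.0250/2 → 5, 3.3565/1 → 3; chars 53.
Subsquare: 1.0250/0.0833333 → 12 → m, 0.3565/0.0416667 → 8 → i; chars mi.

EA53mi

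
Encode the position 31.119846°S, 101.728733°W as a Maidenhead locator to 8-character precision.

Offset from 180°W / 90°S: lon 78.27127°, lat 58.88015°.
Field: lon ⌊78.27127/20⌋ = 3 → D; lat ⌊58.88015/10⌋ = 5 → F.
Square: lon ⌊18.27127/2⌋ = 9; lat ⌊8.88015/1⌋ = 8.
Subsquare: lon ⌊0.27127/0.0833333⌋ = 3 → d; lat ⌊0.88015/0.0416667⌋ = 21 → v.
Extended square: lon ⌊0.02127/0.00833333⌋ = 2; lat ⌊0.00515/0.00416667⌋ = 1.

DF98dv21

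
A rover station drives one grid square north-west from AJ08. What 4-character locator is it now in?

RJ99

Longitude square 0; −1 → -1, wraps to 9, carry into field.
Longitude field A = 0; −1 → -1, wraps to 17 = R, wrapping around the antimeridian.
Latitude square 8; +1 → 9.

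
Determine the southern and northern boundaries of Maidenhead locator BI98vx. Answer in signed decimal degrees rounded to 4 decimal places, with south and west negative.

Field B=1, I=8: +1·20° lon, +8·10° lat → SW at lon -160°, lat -10°.
Square 9, 8: +9·2° lon, +8·1° lat → SW at lon -142°, lat -2°.
Subsquare v=21, x=23: +21·0.0833333° lon, +23·0.0416667° lat → SW at lon -140.25°, lat -1.04167°.
Cell spans 0.0833333° lon × 0.0416667° lat.
south -1.0417, north -1.0000.

-1.0417, -1.0000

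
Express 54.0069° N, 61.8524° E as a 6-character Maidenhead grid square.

Shift to the Maidenhead origin (180°W, 90°S): lon 241.8524, lat 144.0069.
Field: 241.8524/20 → 12 → M, 144.0069/10 → 14 → O; chars MO.
Square: 1.8524/2 → 0, 4.0069/1 → 4; chars 04.
Subsquare: 1.8524/0.0833333 → 22 → w, 0.0069/0.0416667 → 0 → a; chars wa.

MO04wa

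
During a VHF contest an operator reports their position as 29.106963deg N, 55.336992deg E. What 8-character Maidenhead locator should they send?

LL79qc05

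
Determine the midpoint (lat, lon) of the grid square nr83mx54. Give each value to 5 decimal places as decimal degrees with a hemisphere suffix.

83.97708° N, 97.04583° E

Field N=13, R=17: +13·20° lon, +17·10° lat → SW at lon 80°, lat 80°.
Square 8, 3: +8·2° lon, +3·1° lat → SW at lon 96°, lat 83°.
Subsquare m=12, x=23: +12·0.0833333° lon, +23·0.0416667° lat → SW at lon 97°, lat 83.9583°.
Extended square 5, 4: +5·0.00833333° lon, +4·0.00416667° lat → SW at lon 97.0417°, lat 83.975°.
Cell spans 0.00833333° lon × 0.00416667° lat. Centre is SW corner plus half of each.
latitude 83.97708° N, longitude 97.04583° E.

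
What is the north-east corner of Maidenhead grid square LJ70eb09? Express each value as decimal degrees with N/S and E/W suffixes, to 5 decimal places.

0.08333° N, 54.34167° E

Field L=11, J=9: +11·20° lon, +9·10° lat → SW at lon 40°, lat 0°.
Square 7, 0: +7·2° lon, +0·1° lat → SW at lon 54°, lat 0°.
Subsquare e=4, b=1: +4·0.0833333° lon, +1·0.0416667° lat → SW at lon 54.3333°, lat 0.0416667°.
Extended square 0, 9: +0·0.00833333° lon, +9·0.00416667° lat → SW at lon 54.3333°, lat 0.0791667°.
Cell spans 0.00833333° lon × 0.00416667° lat. NE corner is SW corner plus one full cell.
latitude 0.08333° N, longitude 54.34167° E.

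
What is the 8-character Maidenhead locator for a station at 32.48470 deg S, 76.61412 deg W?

Add 180° to longitude and 90° to latitude: 103.38588, 57.51530.
Field: 103.38588/20 → 5 → F, 57.51530/10 → 5 → F; chars FF.
Square: 3.38588/2 → 1, 7.51530/1 → 7; chars 17.
Subsquare: 1.38588/0.0833333 → 16 → q, 0.51530/0.0416667 → 12 → m; chars qm.
Extended square: 0.05255/0.00833333 → 6, 0.01530/0.00416667 → 3; chars 63.

FF17qm63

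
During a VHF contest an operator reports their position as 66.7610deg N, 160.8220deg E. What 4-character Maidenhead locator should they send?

RP06

Offset from 180°W / 90°S: lon 340.82°, lat 156.76°.
Field: lon ⌊340.82/20⌋ = 17 → R; lat ⌊156.76/10⌋ = 15 → P.
Square: lon ⌊0.82/2⌋ = 0; lat ⌊6.76/1⌋ = 6.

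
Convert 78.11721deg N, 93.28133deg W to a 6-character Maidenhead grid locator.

EQ38ic

Offset from 180°W / 90°S: lon 86.7187°, lat 168.1172°.
Field: lon ⌊86.7187/20⌋ = 4 → E; lat ⌊168.1172/10⌋ = 16 → Q.
Square: lon ⌊6.7187/2⌋ = 3; lat ⌊8.1172/1⌋ = 8.
Subsquare: lon ⌊0.7187/0.0833333⌋ = 8 → i; lat ⌊0.1172/0.0416667⌋ = 2 → c.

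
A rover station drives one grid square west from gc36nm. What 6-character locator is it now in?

GC36mm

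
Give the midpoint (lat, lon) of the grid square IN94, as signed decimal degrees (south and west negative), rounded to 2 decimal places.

44.50, -1.00

Field I=8, N=13: +8·20° lon, +13·10° lat → SW at lon -20°, lat 40°.
Square 9, 4: +9·2° lon, +4·1° lat → SW at lon -2°, lat 44°.
Cell spans 2° lon × 1° lat. Centre is SW corner plus half of each.
latitude 44.50, longitude -1.00.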